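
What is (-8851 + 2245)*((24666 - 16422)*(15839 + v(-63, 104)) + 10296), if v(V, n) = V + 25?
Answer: -860588326440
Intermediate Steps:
v(V, n) = 25 + V
(-8851 + 2245)*((24666 - 16422)*(15839 + v(-63, 104)) + 10296) = (-8851 + 2245)*((24666 - 16422)*(15839 + (25 - 63)) + 10296) = -6606*(8244*(15839 - 38) + 10296) = -6606*(8244*15801 + 10296) = -6606*(130263444 + 10296) = -6606*130273740 = -860588326440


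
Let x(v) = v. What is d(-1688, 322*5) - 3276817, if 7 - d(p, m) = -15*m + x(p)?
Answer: -3250972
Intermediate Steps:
d(p, m) = 7 - p + 15*m (d(p, m) = 7 - (-15*m + p) = 7 - (p - 15*m) = 7 + (-p + 15*m) = 7 - p + 15*m)
d(-1688, 322*5) - 3276817 = (7 - 1*(-1688) + 15*(322*5)) - 3276817 = (7 + 1688 + 15*1610) - 3276817 = (7 + 1688 + 24150) - 3276817 = 25845 - 3276817 = -3250972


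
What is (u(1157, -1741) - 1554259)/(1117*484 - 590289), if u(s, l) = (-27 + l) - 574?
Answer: 1556601/49661 ≈ 31.345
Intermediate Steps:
u(s, l) = -601 + l
(u(1157, -1741) - 1554259)/(1117*484 - 590289) = ((-601 - 1741) - 1554259)/(1117*484 - 590289) = (-2342 - 1554259)/(540628 - 590289) = -1556601/(-49661) = -1556601*(-1/49661) = 1556601/49661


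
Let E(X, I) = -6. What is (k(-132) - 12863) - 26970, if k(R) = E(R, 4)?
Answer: -39839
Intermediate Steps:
k(R) = -6
(k(-132) - 12863) - 26970 = (-6 - 12863) - 26970 = -12869 - 26970 = -39839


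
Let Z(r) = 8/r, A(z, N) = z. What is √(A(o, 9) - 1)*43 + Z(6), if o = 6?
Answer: 4/3 + 43*√5 ≈ 97.484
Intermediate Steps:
√(A(o, 9) - 1)*43 + Z(6) = √(6 - 1)*43 + 8/6 = √5*43 + 8*(⅙) = 43*√5 + 4/3 = 4/3 + 43*√5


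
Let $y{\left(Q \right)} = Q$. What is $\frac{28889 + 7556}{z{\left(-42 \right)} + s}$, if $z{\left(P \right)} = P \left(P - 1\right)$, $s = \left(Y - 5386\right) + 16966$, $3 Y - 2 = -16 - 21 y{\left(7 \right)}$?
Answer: $\frac{2955}{1081} \approx 2.7336$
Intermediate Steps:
$Y = - \frac{161}{3}$ ($Y = \frac{2}{3} + \frac{-16 - 147}{3} = \frac{2}{3} + \frac{1}{3} \left(-163\right) = \frac{2}{3} - \frac{163}{3} = - \frac{161}{3} \approx -53.667$)
$s = \frac{34579}{3}$ ($s = \left(- \frac{161}{3} - 5386\right) + 16966 = - \frac{16319}{3} + 16966 = \frac{34579}{3} \approx 11526.0$)
$z{\left(P \right)} = P \left(-1 + P\right)$
$\frac{28889 + 7556}{z{\left(-42 \right)} + s} = \frac{28889 + 7556}{- 42 \left(-1 - 42\right) + \frac{34579}{3}} = \frac{36445}{\left(-42\right) \left(-43\right) + \frac{34579}{3}} = \frac{36445}{1806 + \frac{34579}{3}} = \frac{36445}{\frac{39997}{3}} = 36445 \cdot \frac{3}{39997} = \frac{2955}{1081}$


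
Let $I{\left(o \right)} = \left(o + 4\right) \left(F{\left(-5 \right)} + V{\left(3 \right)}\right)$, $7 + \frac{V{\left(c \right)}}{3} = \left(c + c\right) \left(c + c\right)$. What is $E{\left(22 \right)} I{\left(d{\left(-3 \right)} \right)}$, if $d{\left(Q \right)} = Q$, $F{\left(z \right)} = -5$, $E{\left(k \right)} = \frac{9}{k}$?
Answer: $\frac{369}{11} \approx 33.545$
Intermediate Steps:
$V{\left(c \right)} = -21 + 12 c^{2}$ ($V{\left(c \right)} = -21 + 3 \left(c + c\right) \left(c + c\right) = -21 + 3 \cdot 2 c 2 c = -21 + 3 \cdot 4 c^{2} = -21 + 12 c^{2}$)
$I{\left(o \right)} = 328 + 82 o$ ($I{\left(o \right)} = \left(o + 4\right) \left(-5 - \left(21 - 12 \cdot 3^{2}\right)\right) = \left(4 + o\right) \left(-5 + \left(-21 + 12 \cdot 9\right)\right) = \left(4 + o\right) \left(-5 + \left(-21 + 108\right)\right) = \left(4 + o\right) \left(-5 + 87\right) = \left(4 + o\right) 82 = 328 + 82 o$)
$E{\left(22 \right)} I{\left(d{\left(-3 \right)} \right)} = \frac{9}{22} \left(328 + 82 \left(-3\right)\right) = 9 \cdot \frac{1}{22} \left(328 - 246\right) = \frac{9}{22} \cdot 82 = \frac{369}{11}$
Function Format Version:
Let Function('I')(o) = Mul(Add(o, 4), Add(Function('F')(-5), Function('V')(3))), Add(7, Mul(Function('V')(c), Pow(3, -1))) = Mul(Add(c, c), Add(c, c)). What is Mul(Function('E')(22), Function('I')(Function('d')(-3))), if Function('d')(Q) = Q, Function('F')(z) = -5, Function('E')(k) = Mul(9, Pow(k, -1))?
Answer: Rational(369, 11) ≈ 33.545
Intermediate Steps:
Function('V')(c) = Add(-21, Mul(12, Pow(c, 2))) (Function('V')(c) = Add(-21, Mul(3, Mul(Add(c, c), Add(c, c)))) = Add(-21, Mul(3, Mul(Mul(2, c), Mul(2, c)))) = Add(-21, Mul(3, Mul(4, Pow(c, 2)))) = Add(-21, Mul(12, Pow(c, 2))))
Function('I')(o) = Add(328, Mul(82, o)) (Function('I')(o) = Mul(Add(o, 4), Add(-5, Add(-21, Mul(12, Pow(3, 2))))) = Mul(Add(4, o), Add(-5, Add(-21, Mul(12, 9)))) = Mul(Add(4, o), Add(-5, Add(-21, 108))) = Mul(Add(4, o), Add(-5, 87)) = Mul(Add(4, o), 82) = Add(328, Mul(82, o)))
Mul(Function('E')(22), Function('I')(Function('d')(-3))) = Mul(Mul(9, Pow(22, -1)), Add(328, Mul(82, -3))) = Mul(Mul(9, Rational(1, 22)), Add(328, -246)) = Mul(Rational(9, 22), 82) = Rational(369, 11)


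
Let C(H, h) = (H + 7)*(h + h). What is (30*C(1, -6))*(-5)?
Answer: 14400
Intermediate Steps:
C(H, h) = 2*h*(7 + H) (C(H, h) = (7 + H)*(2*h) = 2*h*(7 + H))
(30*C(1, -6))*(-5) = (30*(2*(-6)*(7 + 1)))*(-5) = (30*(2*(-6)*8))*(-5) = (30*(-96))*(-5) = -2880*(-5) = 14400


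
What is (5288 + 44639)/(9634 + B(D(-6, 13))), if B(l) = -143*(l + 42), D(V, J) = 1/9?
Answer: 449343/32509 ≈ 13.822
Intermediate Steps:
D(V, J) = ⅑
B(l) = -6006 - 143*l (B(l) = -143*(42 + l) = -6006 - 143*l)
(5288 + 44639)/(9634 + B(D(-6, 13))) = (5288 + 44639)/(9634 + (-6006 - 143*⅑)) = 49927/(9634 + (-6006 - 143/9)) = 49927/(9634 - 54197/9) = 49927/(32509/9) = 49927*(9/32509) = 449343/32509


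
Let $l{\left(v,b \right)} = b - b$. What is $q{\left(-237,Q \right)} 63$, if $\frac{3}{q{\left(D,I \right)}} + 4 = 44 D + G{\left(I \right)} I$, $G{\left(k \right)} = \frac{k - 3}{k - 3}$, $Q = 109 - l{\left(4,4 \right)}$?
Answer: $- \frac{21}{1147} \approx -0.018309$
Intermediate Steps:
$l{\left(v,b \right)} = 0$
$Q = 109$ ($Q = 109 - 0 = 109 + 0 = 109$)
$G{\left(k \right)} = 1$ ($G{\left(k \right)} = \frac{-3 + k}{-3 + k} = 1$)
$q{\left(D,I \right)} = \frac{3}{-4 + I + 44 D}$ ($q{\left(D,I \right)} = \frac{3}{-4 + \left(44 D + 1 I\right)} = \frac{3}{-4 + \left(44 D + I\right)} = \frac{3}{-4 + \left(I + 44 D\right)} = \frac{3}{-4 + I + 44 D}$)
$q{\left(-237,Q \right)} 63 = \frac{3}{-4 + 109 + 44 \left(-237\right)} 63 = \frac{3}{-4 + 109 - 10428} \cdot 63 = \frac{3}{-10323} \cdot 63 = 3 \left(- \frac{1}{10323}\right) 63 = \left(- \frac{1}{3441}\right) 63 = - \frac{21}{1147}$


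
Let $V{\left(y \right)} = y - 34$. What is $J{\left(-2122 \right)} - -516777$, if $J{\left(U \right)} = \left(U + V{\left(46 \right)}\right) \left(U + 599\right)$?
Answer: $3730307$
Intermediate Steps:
$V{\left(y \right)} = -34 + y$
$J{\left(U \right)} = \left(12 + U\right) \left(599 + U\right)$ ($J{\left(U \right)} = \left(U + \left(-34 + 46\right)\right) \left(U + 599\right) = \left(U + 12\right) \left(599 + U\right) = \left(12 + U\right) \left(599 + U\right)$)
$J{\left(-2122 \right)} - -516777 = \left(7188 + \left(-2122\right)^{2} + 611 \left(-2122\right)\right) - -516777 = \left(7188 + 4502884 - 1296542\right) + 516777 = 3213530 + 516777 = 3730307$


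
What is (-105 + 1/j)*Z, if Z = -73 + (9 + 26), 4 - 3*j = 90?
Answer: 171627/43 ≈ 3991.3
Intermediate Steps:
j = -86/3 (j = 4/3 - ⅓*90 = 4/3 - 30 = -86/3 ≈ -28.667)
Z = -38 (Z = -73 + 35 = -38)
(-105 + 1/j)*Z = (-105 + 1/(-86/3))*(-38) = (-105 - 3/86)*(-38) = -9033/86*(-38) = 171627/43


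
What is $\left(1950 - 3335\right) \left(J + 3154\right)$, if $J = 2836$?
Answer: $-8296150$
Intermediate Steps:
$\left(1950 - 3335\right) \left(J + 3154\right) = \left(1950 - 3335\right) \left(2836 + 3154\right) = \left(-1385\right) 5990 = -8296150$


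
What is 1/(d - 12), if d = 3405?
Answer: 1/3393 ≈ 0.00029472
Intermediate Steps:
1/(d - 12) = 1/(3405 - 12) = 1/3393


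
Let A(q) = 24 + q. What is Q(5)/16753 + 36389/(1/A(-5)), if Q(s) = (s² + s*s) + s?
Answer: 1052988498/1523 ≈ 6.9139e+5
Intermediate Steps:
Q(s) = s + 2*s² (Q(s) = (s² + s²) + s = 2*s² + s = s + 2*s²)
Q(5)/16753 + 36389/(1/A(-5)) = (5*(1 + 2*5))/16753 + 36389/(1/(24 - 5)) = (5*(1 + 10))*(1/16753) + 36389/(1/19) = (5*11)*(1/16753) + 36389/(1/19) = 55*(1/16753) + 36389*19 = 5/1523 + 691391 = 1052988498/1523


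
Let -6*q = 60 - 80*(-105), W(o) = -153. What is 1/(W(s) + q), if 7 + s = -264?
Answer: -1/1563 ≈ -0.00063980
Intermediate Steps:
s = -271 (s = -7 - 264 = -271)
q = -1410 (q = -(60 - 80*(-105))/6 = -(60 + 8400)/6 = -⅙*8460 = -1410)
1/(W(s) + q) = 1/(-153 - 1410) = 1/(-1563) = -1/1563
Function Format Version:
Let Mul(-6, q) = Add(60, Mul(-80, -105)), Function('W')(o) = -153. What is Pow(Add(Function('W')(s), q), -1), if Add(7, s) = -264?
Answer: Rational(-1, 1563) ≈ -0.00063980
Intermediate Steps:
s = -271 (s = Add(-7, -264) = -271)
q = -1410 (q = Mul(Rational(-1, 6), Add(60, Mul(-80, -105))) = Mul(Rational(-1, 6), Add(60, 8400)) = Mul(Rational(-1, 6), 8460) = -1410)
Pow(Add(Function('W')(s), q), -1) = Pow(Add(-153, -1410), -1) = Pow(-1563, -1) = Rational(-1, 1563)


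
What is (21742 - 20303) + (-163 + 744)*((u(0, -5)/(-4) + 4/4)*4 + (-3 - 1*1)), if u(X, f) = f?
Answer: 4344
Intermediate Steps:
(21742 - 20303) + (-163 + 744)*((u(0, -5)/(-4) + 4/4)*4 + (-3 - 1*1)) = (21742 - 20303) + (-163 + 744)*((-5/(-4) + 4/4)*4 + (-3 - 1*1)) = 1439 + 581*((-5*(-1/4) + 4*(1/4))*4 + (-3 - 1)) = 1439 + 581*((5/4 + 1)*4 - 4) = 1439 + 581*((9/4)*4 - 4) = 1439 + 581*(9 - 4) = 1439 + 581*5 = 1439 + 2905 = 4344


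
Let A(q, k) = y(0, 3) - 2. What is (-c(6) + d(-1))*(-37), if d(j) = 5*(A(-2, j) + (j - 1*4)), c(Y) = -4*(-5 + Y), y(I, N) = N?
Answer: 592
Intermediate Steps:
A(q, k) = 1 (A(q, k) = 3 - 2 = 1)
c(Y) = 20 - 4*Y
d(j) = -15 + 5*j (d(j) = 5*(1 + (j - 1*4)) = 5*(1 + (j - 4)) = 5*(1 + (-4 + j)) = 5*(-3 + j) = -15 + 5*j)
(-c(6) + d(-1))*(-37) = (-(20 - 4*6) + (-15 + 5*(-1)))*(-37) = (-(20 - 24) + (-15 - 5))*(-37) = (-1*(-4) - 20)*(-37) = (4 - 20)*(-37) = -16*(-37) = 592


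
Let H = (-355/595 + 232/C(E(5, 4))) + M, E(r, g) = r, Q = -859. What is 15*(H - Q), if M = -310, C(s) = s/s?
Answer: 1393020/119 ≈ 11706.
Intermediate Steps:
C(s) = 1
H = -9353/119 (H = (-355/595 + 232/1) - 310 = (-355*1/595 + 232*1) - 310 = (-71/119 + 232) - 310 = 27537/119 - 310 = -9353/119 ≈ -78.597)
15*(H - Q) = 15*(-9353/119 - 1*(-859)) = 15*(-9353/119 + 859) = 15*(92868/119) = 1393020/119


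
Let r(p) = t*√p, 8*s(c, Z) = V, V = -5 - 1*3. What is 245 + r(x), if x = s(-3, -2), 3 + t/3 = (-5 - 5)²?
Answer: 245 + 291*I ≈ 245.0 + 291.0*I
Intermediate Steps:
t = 291 (t = -9 + 3*(-5 - 5)² = -9 + 3*(-10)² = -9 + 3*100 = -9 + 300 = 291)
V = -8 (V = -5 - 3 = -8)
s(c, Z) = -1 (s(c, Z) = (⅛)*(-8) = -1)
x = -1
r(p) = 291*√p
245 + r(x) = 245 + 291*√(-1) = 245 + 291*I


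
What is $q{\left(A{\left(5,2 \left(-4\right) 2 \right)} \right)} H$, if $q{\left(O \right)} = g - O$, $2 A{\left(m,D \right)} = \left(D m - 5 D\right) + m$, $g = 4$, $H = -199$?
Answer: $- \frac{597}{2} \approx -298.5$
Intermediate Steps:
$A{\left(m,D \right)} = \frac{m}{2} - \frac{5 D}{2} + \frac{D m}{2}$ ($A{\left(m,D \right)} = \frac{\left(D m - 5 D\right) + m}{2} = \frac{\left(- 5 D + D m\right) + m}{2} = \frac{m - 5 D + D m}{2} = \frac{m}{2} - \frac{5 D}{2} + \frac{D m}{2}$)
$q{\left(O \right)} = 4 - O$
$q{\left(A{\left(5,2 \left(-4\right) 2 \right)} \right)} H = \left(4 - \left(\frac{1}{2} \cdot 5 - \frac{5 \cdot 2 \left(-4\right) 2}{2} + \frac{1}{2} \cdot 2 \left(-4\right) 2 \cdot 5\right)\right) \left(-199\right) = \left(4 - \left(\frac{5}{2} - \frac{5 \left(\left(-8\right) 2\right)}{2} + \frac{1}{2} \left(\left(-8\right) 2\right) 5\right)\right) \left(-199\right) = \left(4 - \left(\frac{5}{2} - -40 + \frac{1}{2} \left(-16\right) 5\right)\right) \left(-199\right) = \left(4 - \left(\frac{5}{2} + 40 - 40\right)\right) \left(-199\right) = \left(4 - \frac{5}{2}\right) \left(-199\right) = \frac{3}{2} \left(-199\right) = - \frac{597}{2}$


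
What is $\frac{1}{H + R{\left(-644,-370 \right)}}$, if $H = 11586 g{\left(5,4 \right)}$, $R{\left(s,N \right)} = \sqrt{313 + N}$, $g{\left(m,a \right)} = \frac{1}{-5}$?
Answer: $- \frac{19310}{44745607} - \frac{25 i \sqrt{57}}{134236821} \approx -0.00043155 - 1.4061 \cdot 10^{-6} i$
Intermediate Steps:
$g{\left(m,a \right)} = - \frac{1}{5}$
$H = - \frac{11586}{5}$ ($H = 11586 \left(- \frac{1}{5}\right) = - \frac{11586}{5} \approx -2317.2$)
$\frac{1}{H + R{\left(-644,-370 \right)}} = \frac{1}{- \frac{11586}{5} + \sqrt{313 - 370}} = \frac{1}{- \frac{11586}{5} + \sqrt{-57}} = \frac{1}{- \frac{11586}{5} + i \sqrt{57}}$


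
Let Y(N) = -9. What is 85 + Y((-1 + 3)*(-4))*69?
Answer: -536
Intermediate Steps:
85 + Y((-1 + 3)*(-4))*69 = 85 - 9*69 = 85 - 621 = -536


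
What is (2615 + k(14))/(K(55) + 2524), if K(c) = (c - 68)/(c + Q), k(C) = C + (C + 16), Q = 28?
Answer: 220697/209479 ≈ 1.0536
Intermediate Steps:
k(C) = 16 + 2*C (k(C) = C + (16 + C) = 16 + 2*C)
K(c) = (-68 + c)/(28 + c) (K(c) = (c - 68)/(c + 28) = (-68 + c)/(28 + c))
(2615 + k(14))/(K(55) + 2524) = (2615 + (16 + 2*14))/((-68 + 55)/(28 + 55) + 2524) = (2615 + (16 + 28))/(-13/83 + 2524) = (2615 + 44)/((1/83)*(-13) + 2524) = 2659/(-13/83 + 2524) = 2659/(209479/83) = 2659*(83/209479) = 220697/209479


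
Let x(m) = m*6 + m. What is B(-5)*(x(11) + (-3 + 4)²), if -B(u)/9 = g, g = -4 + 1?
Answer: 2106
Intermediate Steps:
g = -3
B(u) = 27 (B(u) = -9*(-3) = 27)
x(m) = 7*m (x(m) = 6*m + m = 7*m)
B(-5)*(x(11) + (-3 + 4)²) = 27*(7*11 + (-3 + 4)²) = 27*(77 + 1²) = 27*(77 + 1) = 27*78 = 2106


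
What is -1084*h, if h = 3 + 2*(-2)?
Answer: 1084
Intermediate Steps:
h = -1 (h = 3 - 4 = -1)
-1084*h = -1084*(-1) = 1084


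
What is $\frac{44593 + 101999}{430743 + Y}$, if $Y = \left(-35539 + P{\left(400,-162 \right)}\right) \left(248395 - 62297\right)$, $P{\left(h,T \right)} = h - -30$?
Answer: $- \frac{48864}{2177761313} \approx -2.2438 \cdot 10^{-5}$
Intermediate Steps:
$P{\left(h,T \right)} = 30 + h$ ($P{\left(h,T \right)} = h + 30 = 30 + h$)
$Y = -6533714682$ ($Y = \left(-35539 + \left(30 + 400\right)\right) \left(248395 - 62297\right) = \left(-35539 + 430\right) 186098 = \left(-35109\right) 186098 = -6533714682$)
$\frac{44593 + 101999}{430743 + Y} = \frac{44593 + 101999}{430743 - 6533714682} = \frac{146592}{-6533283939} = 146592 \left(- \frac{1}{6533283939}\right) = - \frac{48864}{2177761313}$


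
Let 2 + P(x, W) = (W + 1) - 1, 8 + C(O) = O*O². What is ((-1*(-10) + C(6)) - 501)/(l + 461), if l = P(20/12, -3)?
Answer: -283/456 ≈ -0.62061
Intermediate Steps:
C(O) = -8 + O³ (C(O) = -8 + O*O² = -8 + O³)
P(x, W) = -2 + W (P(x, W) = -2 + ((W + 1) - 1) = -2 + ((1 + W) - 1) = -2 + W)
l = -5 (l = -2 - 3 = -5)
((-1*(-10) + C(6)) - 501)/(l + 461) = ((-1*(-10) + (-8 + 6³)) - 501)/(-5 + 461) = ((10 + (-8 + 216)) - 501)/456 = ((10 + 208) - 501)*(1/456) = (218 - 501)*(1/456) = -283*1/456 = -283/456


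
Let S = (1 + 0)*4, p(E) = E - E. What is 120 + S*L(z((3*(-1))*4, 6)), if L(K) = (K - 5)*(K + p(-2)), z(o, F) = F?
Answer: 144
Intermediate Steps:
p(E) = 0
S = 4 (S = 1*4 = 4)
L(K) = K*(-5 + K) (L(K) = (K - 5)*(K + 0) = (-5 + K)*K = K*(-5 + K))
120 + S*L(z((3*(-1))*4, 6)) = 120 + 4*(6*(-5 + 6)) = 120 + 4*(6*1) = 120 + 4*6 = 120 + 24 = 144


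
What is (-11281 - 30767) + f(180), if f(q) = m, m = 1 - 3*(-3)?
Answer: -42038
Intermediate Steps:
m = 10 (m = 1 + 9 = 10)
f(q) = 10
(-11281 - 30767) + f(180) = (-11281 - 30767) + 10 = -42048 + 10 = -42038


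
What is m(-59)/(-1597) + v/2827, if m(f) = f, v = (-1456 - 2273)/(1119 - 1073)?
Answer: 156115/18879734 ≈ 0.0082689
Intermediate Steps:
v = -3729/46 ≈ -81.065
m(-59)/(-1597) + v/2827 = -59/(-1597) - 3729/46/2827 = -59*(-1/1597) - 3729/46*1/2827 = 59/1597 - 339/11822 = 156115/18879734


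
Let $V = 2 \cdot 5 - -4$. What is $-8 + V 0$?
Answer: $-8$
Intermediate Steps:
$V = 14$ ($V = 10 + 4 = 14$)
$-8 + V 0 = -8 + 14 \cdot 0 = -8 + 0 = -8$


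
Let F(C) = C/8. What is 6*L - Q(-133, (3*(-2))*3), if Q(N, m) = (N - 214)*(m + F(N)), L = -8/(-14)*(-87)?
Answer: -689537/56 ≈ -12313.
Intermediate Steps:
F(C) = C/8 (F(C) = C*(1/8) = C/8)
L = -348/7 (L = -8*(-1/14)*(-87) = (4/7)*(-87) = -348/7 ≈ -49.714)
Q(N, m) = (-214 + N)*(m + N/8) (Q(N, m) = (N - 214)*(m + N/8) = (-214 + N)*(m + N/8))
6*L - Q(-133, (3*(-2))*3) = 6*(-348/7) - (-214*3*(-2)*3 - 107/4*(-133) + (1/8)*(-133)**2 - 133*3*(-2)*3) = -2088/7 - (-(-1284)*3 + 14231/4 + (1/8)*17689 - (-798)*3) = -2088/7 - (-214*(-18) + 14231/4 + 17689/8 - 133*(-18)) = -2088/7 - (3852 + 14231/4 + 17689/8 + 2394) = -2088/7 - 1*96119/8 = -2088/7 - 96119/8 = -689537/56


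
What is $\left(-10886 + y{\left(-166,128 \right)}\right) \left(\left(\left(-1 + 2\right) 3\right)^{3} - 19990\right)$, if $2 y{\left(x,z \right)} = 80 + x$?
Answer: $218175627$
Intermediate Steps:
$y{\left(x,z \right)} = 40 + \frac{x}{2}$ ($y{\left(x,z \right)} = \frac{80 + x}{2} = 40 + \frac{x}{2}$)
$\left(-10886 + y{\left(-166,128 \right)}\right) \left(\left(\left(-1 + 2\right) 3\right)^{3} - 19990\right) = \left(-10886 + \left(40 + \frac{1}{2} \left(-166\right)\right)\right) \left(\left(\left(-1 + 2\right) 3\right)^{3} - 19990\right) = \left(-10886 + \left(40 - 83\right)\right) \left(\left(1 \cdot 3\right)^{3} - 19990\right) = \left(-10886 - 43\right) \left(3^{3} - 19990\right) = - 10929 \left(27 - 19990\right) = \left(-10929\right) \left(-19963\right) = 218175627$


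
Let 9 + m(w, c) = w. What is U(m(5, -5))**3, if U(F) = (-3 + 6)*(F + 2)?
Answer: -216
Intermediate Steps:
m(w, c) = -9 + w
U(F) = 6 + 3*F (U(F) = 3*(2 + F) = 6 + 3*F)
U(m(5, -5))**3 = (6 + 3*(-9 + 5))**3 = (6 + 3*(-4))**3 = (6 - 12)**3 = (-6)**3 = -216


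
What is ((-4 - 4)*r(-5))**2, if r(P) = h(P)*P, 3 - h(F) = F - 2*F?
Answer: 6400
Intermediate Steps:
h(F) = 3 + F (h(F) = 3 - (F - 2*F) = 3 - (-1)*F = 3 + F)
r(P) = P*(3 + P) (r(P) = (3 + P)*P = P*(3 + P))
((-4 - 4)*r(-5))**2 = ((-4 - 4)*(-5*(3 - 5)))**2 = (-(-40)*(-2))**2 = (-8*10)**2 = (-80)**2 = 6400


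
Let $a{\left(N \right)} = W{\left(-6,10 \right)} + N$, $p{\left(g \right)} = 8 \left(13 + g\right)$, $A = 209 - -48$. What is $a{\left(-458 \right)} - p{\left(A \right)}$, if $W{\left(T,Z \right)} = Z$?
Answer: $-2608$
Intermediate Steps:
$A = 257$ ($A = 209 + 48 = 257$)
$p{\left(g \right)} = 104 + 8 g$
$a{\left(N \right)} = 10 + N$
$a{\left(-458 \right)} - p{\left(A \right)} = \left(10 - 458\right) - \left(104 + 8 \cdot 257\right) = -448 - \left(104 + 2056\right) = -448 - 2160 = -2608$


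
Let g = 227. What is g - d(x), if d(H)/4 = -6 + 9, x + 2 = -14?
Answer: 215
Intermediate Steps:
x = -16 (x = -2 - 14 = -16)
d(H) = 12 (d(H) = 4*(-6 + 9) = 4*3 = 12)
g - d(x) = 227 - 1*12 = 227 - 12 = 215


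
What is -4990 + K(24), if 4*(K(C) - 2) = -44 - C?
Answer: -5005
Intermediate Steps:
K(C) = -9 - C/4 (K(C) = 2 + (-44 - C)/4 = 2 + (-11 - C/4) = -9 - C/4)
-4990 + K(24) = -4990 + (-9 - ¼*24) = -4990 + (-9 - 6) = -4990 - 15 = -5005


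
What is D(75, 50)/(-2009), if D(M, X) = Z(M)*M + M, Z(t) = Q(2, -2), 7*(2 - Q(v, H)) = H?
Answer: -1725/14063 ≈ -0.12266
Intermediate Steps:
Q(v, H) = 2 - H/7
Z(t) = 16/7 (Z(t) = 2 - 1/7*(-2) = 2 + 2/7 = 16/7)
D(M, X) = 23*M/7 (D(M, X) = 16*M/7 + M = 23*M/7)
D(75, 50)/(-2009) = ((23/7)*75)/(-2009) = (1725/7)*(-1/2009) = -1725/14063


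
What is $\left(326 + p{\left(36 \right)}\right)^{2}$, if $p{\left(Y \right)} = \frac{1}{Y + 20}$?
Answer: $\frac{333318049}{3136} \approx 1.0629 \cdot 10^{5}$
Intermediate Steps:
$p{\left(Y \right)} = \frac{1}{20 + Y}$
$\left(326 + p{\left(36 \right)}\right)^{2} = \left(326 + \frac{1}{20 + 36}\right)^{2} = \left(326 + \frac{1}{56}\right)^{2} = \left(\frac{18257}{56}\right)^{2} = \frac{333318049}{3136}$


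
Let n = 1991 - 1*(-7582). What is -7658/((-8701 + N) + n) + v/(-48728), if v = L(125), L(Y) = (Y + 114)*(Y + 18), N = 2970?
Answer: -252233529/93606488 ≈ -2.6946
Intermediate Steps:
L(Y) = (18 + Y)*(114 + Y) (L(Y) = (114 + Y)*(18 + Y) = (18 + Y)*(114 + Y))
n = 9573 (n = 1991 + 7582 = 9573)
v = 34177 (v = 2052 + 125² + 132*125 = 2052 + 15625 + 16500 = 34177)
-7658/((-8701 + N) + n) + v/(-48728) = -7658/((-8701 + 2970) + 9573) + 34177/(-48728) = -7658/(-5731 + 9573) + 34177*(-1/48728) = -7658/3842 - 34177/48728 = -7658*1/3842 - 34177/48728 = -3829/1921 - 34177/48728 = -252233529/93606488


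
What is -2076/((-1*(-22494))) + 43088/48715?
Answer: 144681522/182632535 ≈ 0.79220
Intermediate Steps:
-2076/((-1*(-22494))) + 43088/48715 = -2076/22494 + 43088*(1/48715) = -2076*1/22494 + 43088/48715 = -346/3749 + 43088/48715 = 144681522/182632535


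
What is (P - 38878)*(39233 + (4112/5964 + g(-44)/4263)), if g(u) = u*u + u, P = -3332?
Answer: -23868976778250/14413 ≈ -1.6561e+9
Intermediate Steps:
g(u) = u + u² (g(u) = u² + u = u + u²)
(P - 38878)*(39233 + (4112/5964 + g(-44)/4263)) = (-3332 - 38878)*(39233 + (4112/5964 - 44*(1 - 44)/4263)) = -42210*(39233 + (4112*(1/5964) - 44*(-43)*(1/4263))) = -42210*(39233 + (1028/1491 + 1892*(1/4263))) = -42210*(39233 + (1028/1491 + 1892/4263)) = -42210*(39233 + 343016/302673) = -42210*11875112825/302673 = -23868976778250/14413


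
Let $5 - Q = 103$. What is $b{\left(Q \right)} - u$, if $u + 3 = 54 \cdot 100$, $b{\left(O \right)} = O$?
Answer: $-5495$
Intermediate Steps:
$Q = -98$ ($Q = 5 - 103 = -98$)
$u = 5397$ ($u = -3 + 54 \cdot 100 = -3 + 5400 = 5397$)
$b{\left(Q \right)} - u = -98 - 5397 = -5495$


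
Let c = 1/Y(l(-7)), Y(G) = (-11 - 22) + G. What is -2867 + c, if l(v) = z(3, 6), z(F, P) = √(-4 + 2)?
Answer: -3127930/1091 - I*√2/1091 ≈ -2867.0 - 0.0012963*I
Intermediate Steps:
z(F, P) = I*√2 (z(F, P) = √(-2) = I*√2)
l(v) = I*√2
Y(G) = -33 + G
c = 1/(-33 + I*√2) ≈ -0.030247 - 0.0012963*I
-2867 + c = -2867 + (-33/1091 - I*√2/1091) = -3127930/1091 - I*√2/1091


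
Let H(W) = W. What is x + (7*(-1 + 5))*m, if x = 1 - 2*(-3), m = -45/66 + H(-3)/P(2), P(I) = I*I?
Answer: -364/11 ≈ -33.091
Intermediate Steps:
P(I) = I²
m = -63/44 (m = -45/66 - 3/(2²) = -45*1/66 - 3/4 = -15/22 - 3*¼ = -15/22 - ¾ = -63/44 ≈ -1.4318)
x = 7 (x = 1 + 6 = 7)
x + (7*(-1 + 5))*m = 7 + (7*(-1 + 5))*(-63/44) = 7 + (7*4)*(-63/44) = 7 + 28*(-63/44) = 7 - 441/11 = -364/11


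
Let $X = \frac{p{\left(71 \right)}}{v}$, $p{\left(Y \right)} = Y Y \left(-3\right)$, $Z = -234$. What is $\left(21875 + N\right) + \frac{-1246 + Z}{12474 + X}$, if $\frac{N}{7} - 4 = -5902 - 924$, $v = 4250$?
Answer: $- \frac{1371577167383}{52999377} \approx -25879.0$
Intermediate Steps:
$p{\left(Y \right)} = - 3 Y^{2}$ ($p{\left(Y \right)} = Y^{2} \left(-3\right) = - 3 Y^{2}$)
$X = - \frac{15123}{4250}$ ($X = \frac{\left(-3\right) 71^{2}}{4250} = \left(-3\right) 5041 \cdot \frac{1}{4250} = \left(-15123\right) \frac{1}{4250} = - \frac{15123}{4250} \approx -3.5584$)
$N = -47754$ ($N = 28 + 7 \left(-5902 - 924\right) = 28 + 7 \left(-6826\right) = 28 - 47782 = -47754$)
$\left(21875 + N\right) + \frac{-1246 + Z}{12474 + X} = \left(21875 - 47754\right) + \frac{-1246 - 234}{12474 - \frac{15123}{4250}} = -25879 - \frac{1480}{\frac{52999377}{4250}} = -25879 - \frac{6290000}{52999377} = - \frac{1371577167383}{52999377}$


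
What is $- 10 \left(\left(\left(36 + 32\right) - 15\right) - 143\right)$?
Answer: $900$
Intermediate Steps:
$- 10 \left(\left(\left(36 + 32\right) - 15\right) - 143\right) = - 10 \left(\left(68 - 15\right) - 143\right) = - 10 \left(53 - 143\right) = \left(-10\right) \left(-90\right) = 900$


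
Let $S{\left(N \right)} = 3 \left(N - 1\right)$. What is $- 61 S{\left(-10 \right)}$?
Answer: $2013$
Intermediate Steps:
$S{\left(N \right)} = -3 + 3 N$ ($S{\left(N \right)} = 3 \left(-1 + N\right) = -3 + 3 N$)
$- 61 S{\left(-10 \right)} = - 61 \left(-3 + 3 \left(-10\right)\right) = - 61 \left(-3 - 30\right) = \left(-61\right) \left(-33\right) = 2013$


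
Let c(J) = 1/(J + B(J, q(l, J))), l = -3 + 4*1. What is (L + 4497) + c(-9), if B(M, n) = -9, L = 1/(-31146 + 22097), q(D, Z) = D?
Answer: 732471287/162882 ≈ 4496.9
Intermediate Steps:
l = 1 (l = -3 + 4 = 1)
L = -1/9049 (L = 1/(-9049) = -1/9049 ≈ -0.00011051)
c(J) = 1/(-9 + J) (c(J) = 1/(J - 9) = 1/(-9 + J))
(L + 4497) + c(-9) = (-1/9049 + 4497) + 1/(-9 - 9) = 40693352/9049 + 1/(-18) = 40693352/9049 - 1/18 = 732471287/162882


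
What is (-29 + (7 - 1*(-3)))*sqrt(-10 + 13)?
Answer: -19*sqrt(3) ≈ -32.909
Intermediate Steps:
(-29 + (7 - 1*(-3)))*sqrt(-10 + 13) = (-29 + (7 + 3))*sqrt(3) = (-29 + 10)*sqrt(3) = -19*sqrt(3)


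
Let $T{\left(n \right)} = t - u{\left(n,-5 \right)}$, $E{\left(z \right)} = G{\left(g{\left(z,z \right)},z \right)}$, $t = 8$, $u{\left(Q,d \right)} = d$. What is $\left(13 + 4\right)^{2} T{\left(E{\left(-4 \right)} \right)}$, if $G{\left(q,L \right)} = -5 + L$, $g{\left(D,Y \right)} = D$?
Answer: $3757$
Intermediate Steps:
$E{\left(z \right)} = -5 + z$
$T{\left(n \right)} = 13$ ($T{\left(n \right)} = 8 - -5 = 8 + 5 = 13$)
$\left(13 + 4\right)^{2} T{\left(E{\left(-4 \right)} \right)} = \left(13 + 4\right)^{2} \cdot 13 = 17^{2} \cdot 13 = 289 \cdot 13 = 3757$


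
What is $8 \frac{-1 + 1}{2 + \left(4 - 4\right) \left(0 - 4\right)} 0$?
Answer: $0$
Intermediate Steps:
$8 \frac{-1 + 1}{2 + \left(4 - 4\right) \left(0 - 4\right)} 0 = 8 \frac{0}{2 + 0 \left(-4\right)} 0 = 8 \frac{0}{2 + 0} \cdot 0 = 8 \cdot \frac{0}{2} \cdot 0 = 8 \cdot 0 \cdot \frac{1}{2} \cdot 0 = 8 \cdot 0 \cdot 0 = 0 \cdot 0 = 0$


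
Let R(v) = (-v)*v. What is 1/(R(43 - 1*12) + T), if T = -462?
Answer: -1/1423 ≈ -0.00070274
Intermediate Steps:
R(v) = -v²
1/(R(43 - 1*12) + T) = 1/(-(43 - 1*12)² - 462) = 1/(-(43 - 12)² - 462) = 1/(-1*31² - 462) = 1/(-1*961 - 462) = 1/(-961 - 462) = 1/(-1423) = -1/1423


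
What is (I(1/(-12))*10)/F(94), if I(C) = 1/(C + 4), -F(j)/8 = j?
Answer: -15/4418 ≈ -0.0033952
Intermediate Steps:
F(j) = -8*j
I(C) = 1/(4 + C)
(I(1/(-12))*10)/F(94) = (10/(4 + 1/(-12)))/((-8*94)) = (10/(4 - 1/12))/(-752) = (10/(47/12))*(-1/752) = ((12/47)*10)*(-1/752) = (120/47)*(-1/752) = -15/4418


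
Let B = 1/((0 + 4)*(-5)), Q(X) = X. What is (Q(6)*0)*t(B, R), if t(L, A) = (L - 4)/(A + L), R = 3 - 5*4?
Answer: 0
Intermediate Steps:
R = -17 (R = 3 - 20 = -17)
B = -1/20 (B = -⅕/4 = (¼)*(-⅕) = -1/20 ≈ -0.050000)
t(L, A) = (-4 + L)/(A + L)
(Q(6)*0)*t(B, R) = (6*0)*((-4 - 1/20)/(-17 - 1/20)) = 0*(-81/20/(-341/20)) = 0*(-20/341*(-81/20)) = 0*(81/341) = 0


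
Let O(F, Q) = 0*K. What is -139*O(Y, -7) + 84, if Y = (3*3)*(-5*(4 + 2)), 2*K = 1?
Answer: 84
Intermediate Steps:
K = ½ (K = (½)*1 = ½ ≈ 0.50000)
Y = -270 (Y = 9*(-5*6) = 9*(-30) = -270)
O(F, Q) = 0 (O(F, Q) = 0*(½) = 0)
-139*O(Y, -7) + 84 = -139*0 + 84 = 0 + 84 = 84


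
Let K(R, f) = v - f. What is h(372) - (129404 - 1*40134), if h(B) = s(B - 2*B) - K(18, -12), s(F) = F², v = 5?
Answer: 49097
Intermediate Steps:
K(R, f) = 5 - f
h(B) = -17 + B² (h(B) = (B - 2*B)² - (5 - 1*(-12)) = (-B)² - (5 + 12) = B² - 1*17 = B² - 17 = -17 + B²)
h(372) - (129404 - 1*40134) = (-17 + 372²) - (129404 - 1*40134) = (-17 + 138384) - (129404 - 40134) = 138367 - 1*89270 = 138367 - 89270 = 49097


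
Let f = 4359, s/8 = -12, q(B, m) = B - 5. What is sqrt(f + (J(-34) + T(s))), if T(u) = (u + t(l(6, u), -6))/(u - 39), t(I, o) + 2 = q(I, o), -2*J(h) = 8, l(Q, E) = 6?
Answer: sqrt(8820330)/45 ≈ 65.998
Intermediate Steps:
J(h) = -4 (J(h) = -1/2*8 = -4)
q(B, m) = -5 + B
s = -96 (s = 8*(-12) = -96)
t(I, o) = -7 + I (t(I, o) = -2 + (-5 + I) = -7 + I)
T(u) = (-1 + u)/(-39 + u) (T(u) = (u + (-7 + 6))/(u - 39) = (u - 1)/(-39 + u) = (-1 + u)/(-39 + u))
sqrt(f + (J(-34) + T(s))) = sqrt(4359 + (-4 + (-1 - 96)/(-39 - 96))) = sqrt(4359 + (-4 - 97/(-135))) = sqrt(4359 + (-4 - 1/135*(-97))) = sqrt(4359 + (-4 + 97/135)) = sqrt(4359 - 443/135) = sqrt(588022/135) = sqrt(8820330)/45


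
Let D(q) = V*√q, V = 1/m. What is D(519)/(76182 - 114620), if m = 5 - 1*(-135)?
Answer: -√519/5381320 ≈ -4.2335e-6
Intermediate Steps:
m = 140 (m = 5 + 135 = 140)
V = 1/140 ≈ 0.0071429
D(q) = √q/140
D(519)/(76182 - 114620) = (√519/140)/(76182 - 114620) = (√519/140)/(-38438) = (√519/140)*(-1/38438) = -√519/5381320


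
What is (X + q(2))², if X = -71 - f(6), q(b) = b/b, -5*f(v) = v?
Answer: 118336/25 ≈ 4733.4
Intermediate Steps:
f(v) = -v/5
q(b) = 1
X = -349/5 (X = -71 - (-1)*6/5 = -71 - 1*(-6/5) = -71 + 6/5 = -349/5 ≈ -69.800)
(X + q(2))² = (-349/5 + 1)² = (-344/5)² = 118336/25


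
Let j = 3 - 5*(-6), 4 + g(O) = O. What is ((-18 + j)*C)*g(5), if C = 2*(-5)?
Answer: -150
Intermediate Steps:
g(O) = -4 + O
C = -10
j = 33 (j = 3 - 1*(-30) = 3 + 30 = 33)
((-18 + j)*C)*g(5) = ((-18 + 33)*(-10))*(-4 + 5) = (15*(-10))*1 = -150*1 = -150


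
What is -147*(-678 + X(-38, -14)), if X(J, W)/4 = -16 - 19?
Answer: 120246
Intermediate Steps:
X(J, W) = -140 (X(J, W) = 4*(-16 - 19) = 4*(-35) = -140)
-147*(-678 + X(-38, -14)) = -147*(-678 - 140) = -147*(-818) = 120246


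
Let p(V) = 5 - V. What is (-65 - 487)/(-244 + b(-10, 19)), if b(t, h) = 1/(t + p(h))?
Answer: 13248/5857 ≈ 2.2619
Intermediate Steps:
b(t, h) = 1/(5 + t - h) (b(t, h) = 1/(t + (5 - h)) = 1/(5 + t - h))
(-65 - 487)/(-244 + b(-10, 19)) = (-65 - 487)/(-244 + 1/(5 - 10 - 1*19)) = -552/(-244 + 1/(5 - 10 - 19)) = -552/(-244 + 1/(-24)) = -552/(-244 - 1/24) = -552/(-5857/24) = -552*(-24/5857) = 13248/5857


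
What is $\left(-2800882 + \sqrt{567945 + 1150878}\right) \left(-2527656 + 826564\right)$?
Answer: $4764557963144 - 1701092 \sqrt{1718823} \approx 4.7623 \cdot 10^{12}$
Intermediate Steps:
$\left(-2800882 + \sqrt{567945 + 1150878}\right) \left(-2527656 + 826564\right) = \left(-2800882 + \sqrt{1718823}\right) \left(-1701092\right) = 4764557963144 - 1701092 \sqrt{1718823}$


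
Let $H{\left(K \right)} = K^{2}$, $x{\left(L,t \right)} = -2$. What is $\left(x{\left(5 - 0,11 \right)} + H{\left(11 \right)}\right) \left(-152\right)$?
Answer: $-18088$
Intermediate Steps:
$\left(x{\left(5 - 0,11 \right)} + H{\left(11 \right)}\right) \left(-152\right) = \left(-2 + 11^{2}\right) \left(-152\right) = \left(-2 + 121\right) \left(-152\right) = 119 \left(-152\right) = -18088$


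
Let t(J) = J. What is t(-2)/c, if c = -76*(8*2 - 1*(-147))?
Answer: 1/6194 ≈ 0.00016145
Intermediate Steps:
c = -12388 (c = -76*(16 + 147) = -76*163 = -12388)
t(-2)/c = -2/(-12388) = -2*(-1/12388) = 1/6194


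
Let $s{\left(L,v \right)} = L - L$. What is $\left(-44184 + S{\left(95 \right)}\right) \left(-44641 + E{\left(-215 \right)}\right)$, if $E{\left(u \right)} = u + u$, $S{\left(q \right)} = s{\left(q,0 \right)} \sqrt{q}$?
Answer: $1991417064$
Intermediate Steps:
$s{\left(L,v \right)} = 0$
$S{\left(q \right)} = 0$ ($S{\left(q \right)} = 0 \sqrt{q} = 0$)
$E{\left(u \right)} = 2 u$
$\left(-44184 + S{\left(95 \right)}\right) \left(-44641 + E{\left(-215 \right)}\right) = \left(-44184 + 0\right) \left(-44641 + 2 \left(-215\right)\right) = - 44184 \left(-44641 - 430\right) = \left(-44184\right) \left(-45071\right) = 1991417064$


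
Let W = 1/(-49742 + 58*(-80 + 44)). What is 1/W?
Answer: -51830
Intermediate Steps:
W = -1/51830 (W = 1/(-49742 + 58*(-36)) = 1/(-49742 - 2088) = 1/(-51830) = -1/51830 ≈ -1.9294e-5)
1/W = 1/(-1/51830) = -51830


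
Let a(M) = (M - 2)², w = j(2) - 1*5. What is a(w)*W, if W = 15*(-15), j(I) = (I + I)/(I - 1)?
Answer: -2025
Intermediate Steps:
j(I) = 2*I/(-1 + I) (j(I) = (2*I)/(-1 + I) = 2*I/(-1 + I))
W = -225
w = -1 (w = 2*2/(-1 + 2) - 1*5 = 2*2/1 - 5 = 2*2*1 - 5 = 4 - 5 = -1)
a(M) = (-2 + M)²
a(w)*W = (-2 - 1)²*(-225) = (-3)²*(-225) = 9*(-225) = -2025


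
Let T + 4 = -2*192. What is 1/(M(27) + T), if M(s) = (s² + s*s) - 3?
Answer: 1/1067 ≈ 0.00093721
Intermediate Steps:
T = -388 (T = -4 - 2*192 = -4 - 384 = -388)
M(s) = -3 + 2*s² (M(s) = (s² + s²) - 3 = 2*s² - 3 = -3 + 2*s²)
1/(M(27) + T) = 1/((-3 + 2*27²) - 388) = 1/((-3 + 2*729) - 388) = 1/((-3 + 1458) - 388) = 1/(1455 - 388) = 1/1067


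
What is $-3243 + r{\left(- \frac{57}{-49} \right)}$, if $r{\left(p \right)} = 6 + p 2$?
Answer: $- \frac{158499}{49} \approx -3234.7$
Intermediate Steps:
$r{\left(p \right)} = 6 + 2 p$
$-3243 + r{\left(- \frac{57}{-49} \right)} = -3243 + \left(6 + 2 \left(- \frac{57}{-49}\right)\right) = -3243 + \left(6 + 2 \left(\left(-57\right) \left(- \frac{1}{49}\right)\right)\right) = -3243 + \left(6 + 2 \cdot \frac{57}{49}\right) = -3243 + \left(6 + \frac{114}{49}\right) = -3243 + \frac{408}{49} = - \frac{158499}{49}$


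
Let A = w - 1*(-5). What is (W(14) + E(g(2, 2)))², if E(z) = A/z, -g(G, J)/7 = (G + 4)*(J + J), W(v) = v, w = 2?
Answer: 112225/576 ≈ 194.83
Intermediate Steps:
A = 7 (A = 2 - 1*(-5) = 2 + 5 = 7)
g(G, J) = -14*J*(4 + G) (g(G, J) = -7*(G + 4)*(J + J) = -7*(4 + G)*2*J = -14*J*(4 + G))
E(z) = 7/z
(W(14) + E(g(2, 2)))² = (14 + 7/((-14*2*(4 + 2))))² = (14 + 7/((-14*2*6)))² = (14 + 7/(-168))² = (14 + 7*(-1/168))² = (14 - 1/24)² = (335/24)² = 112225/576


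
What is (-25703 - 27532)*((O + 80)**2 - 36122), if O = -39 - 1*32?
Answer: 1918642635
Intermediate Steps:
O = -71 (O = -39 - 32 = -71)
(-25703 - 27532)*((O + 80)**2 - 36122) = (-25703 - 27532)*((-71 + 80)**2 - 36122) = -53235*(9**2 - 36122) = -53235*(81 - 36122) = -53235*(-36041) = 1918642635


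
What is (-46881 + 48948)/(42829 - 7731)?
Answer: 2067/35098 ≈ 0.058892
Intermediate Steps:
(-46881 + 48948)/(42829 - 7731) = 2067/35098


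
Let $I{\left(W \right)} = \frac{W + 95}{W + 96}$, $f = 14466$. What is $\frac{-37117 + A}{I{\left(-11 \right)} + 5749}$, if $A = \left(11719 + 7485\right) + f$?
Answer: $- \frac{292995}{488749} \approx -0.59948$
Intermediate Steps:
$I{\left(W \right)} = \frac{95 + W}{96 + W}$
$A = 33670$ ($A = \left(11719 + 7485\right) + 14466 = 19204 + 14466 = 33670$)
$\frac{-37117 + A}{I{\left(-11 \right)} + 5749} = \frac{-37117 + 33670}{\frac{95 - 11}{96 - 11} + 5749} = - \frac{3447}{\frac{1}{85} \cdot 84 + 5749} = - \frac{3447}{\frac{84}{85} + 5749} = - \frac{3447}{\frac{488749}{85}} = \left(-3447\right) \frac{85}{488749} = - \frac{292995}{488749}$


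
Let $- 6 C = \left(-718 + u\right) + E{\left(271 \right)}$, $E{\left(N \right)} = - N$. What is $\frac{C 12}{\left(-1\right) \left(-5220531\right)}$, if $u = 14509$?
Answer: $- \frac{27040}{5220531} \approx -0.0051795$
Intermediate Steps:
$C = - \frac{6760}{3}$ ($C = - \frac{\left(-718 + 14509\right) - 271}{6} = - \frac{13791 - 271}{6} = \left(- \frac{1}{6}\right) 13520 = - \frac{6760}{3} \approx -2253.3$)
$\frac{C 12}{\left(-1\right) \left(-5220531\right)} = \frac{\left(- \frac{6760}{3}\right) 12}{\left(-1\right) \left(-5220531\right)} = - \frac{27040}{5220531}$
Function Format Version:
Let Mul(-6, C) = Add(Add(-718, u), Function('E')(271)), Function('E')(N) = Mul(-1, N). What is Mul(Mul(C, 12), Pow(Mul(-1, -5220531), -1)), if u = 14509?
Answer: Rational(-27040, 5220531) ≈ -0.0051795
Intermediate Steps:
C = Rational(-6760, 3) (C = Mul(Rational(-1, 6), Add(Add(-718, 14509), Mul(-1, 271))) = Mul(Rational(-1, 6), Add(13791, -271)) = Mul(Rational(-1, 6), 13520) = Rational(-6760, 3) ≈ -2253.3)
Mul(Mul(C, 12), Pow(Mul(-1, -5220531), -1)) = Mul(Mul(Rational(-6760, 3), 12), Pow(Mul(-1, -5220531), -1)) = Mul(-27040, Pow(5220531, -1)) = Mul(-27040, Rational(1, 5220531)) = Rational(-27040, 5220531)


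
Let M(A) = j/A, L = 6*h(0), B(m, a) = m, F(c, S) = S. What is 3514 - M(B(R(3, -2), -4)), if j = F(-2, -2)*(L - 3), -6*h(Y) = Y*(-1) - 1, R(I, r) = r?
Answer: 3516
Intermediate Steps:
h(Y) = 1/6 + Y/6 (h(Y) = -(Y*(-1) - 1)/6 = -(-Y - 1)/6 = -(-1 - Y)/6 = 1/6 + Y/6)
L = 1 (L = 6*(1/6 + (1/6)*0) = 6*(1/6 + 0) = 6*(1/6) = 1)
j = 4 (j = -2*(1 - 3) = -2*(-2) = 4)
M(A) = 4/A
3514 - M(B(R(3, -2), -4)) = 3514 - 4/(-2) = 3514 - 4*(-1)/2 = 3514 - 1*(-2) = 3514 + 2 = 3516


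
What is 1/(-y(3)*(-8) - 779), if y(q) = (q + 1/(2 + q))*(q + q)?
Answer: -5/3127 ≈ -0.0015990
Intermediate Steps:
y(q) = 2*q*(q + 1/(2 + q)) (y(q) = (q + 1/(2 + q))*(2*q) = 2*q*(q + 1/(2 + q)))
1/(-y(3)*(-8) - 779) = 1/(-2*3*(1 + 3² + 2*3)/(2 + 3)*(-8) - 779) = 1/(-2*3*(1 + 9 + 6)/5*(-8) - 779) = 1/(-2*3*16/5*(-8) - 779) = 1/(-1*96/5*(-8) - 779) = 1/(-96/5*(-8) - 779) = 1/(768/5 - 779) = 1/(-3127/5) = -5/3127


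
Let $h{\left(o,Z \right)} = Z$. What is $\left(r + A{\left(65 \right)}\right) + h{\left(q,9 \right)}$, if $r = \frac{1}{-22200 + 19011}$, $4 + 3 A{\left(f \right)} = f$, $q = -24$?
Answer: $\frac{31181}{1063} \approx 29.333$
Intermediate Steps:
$A{\left(f \right)} = - \frac{4}{3} + \frac{f}{3}$
$r = - \frac{1}{3189}$ ($r = \frac{1}{-3189} = - \frac{1}{3189} \approx -0.00031358$)
$\left(r + A{\left(65 \right)}\right) + h{\left(q,9 \right)} = \left(- \frac{1}{3189} + \left(- \frac{4}{3} + \frac{1}{3} \cdot 65\right)\right) + 9 = \left(- \frac{1}{3189} + \left(- \frac{4}{3} + \frac{65}{3}\right)\right) + 9 = \left(- \frac{1}{3189} + \frac{61}{3}\right) + 9 = \frac{21614}{1063} + 9 = \frac{31181}{1063}$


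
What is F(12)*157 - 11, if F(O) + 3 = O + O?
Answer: 3286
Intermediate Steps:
F(O) = -3 + 2*O (F(O) = -3 + (O + O) = -3 + 2*O)
F(12)*157 - 11 = (-3 + 2*12)*157 - 11 = (-3 + 24)*157 - 11 = 21*157 - 11 = 3297 - 11 = 3286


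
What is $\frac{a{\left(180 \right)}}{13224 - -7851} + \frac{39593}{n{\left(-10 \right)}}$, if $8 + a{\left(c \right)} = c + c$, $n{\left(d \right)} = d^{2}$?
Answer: $\frac{33378307}{84300} \approx 395.95$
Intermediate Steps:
$a{\left(c \right)} = -8 + 2 c$ ($a{\left(c \right)} = -8 + \left(c + c\right) = -8 + 2 c$)
$\frac{a{\left(180 \right)}}{13224 - -7851} + \frac{39593}{n{\left(-10 \right)}} = \frac{-8 + 2 \cdot 180}{13224 - -7851} + \frac{39593}{\left(-10\right)^{2}} = \frac{-8 + 360}{13224 + 7851} + \frac{39593}{100} = \frac{352}{21075} + 39593 \cdot \frac{1}{100} = 352 \cdot \frac{1}{21075} + \frac{39593}{100} = \frac{352}{21075} + \frac{39593}{100} = \frac{33378307}{84300}$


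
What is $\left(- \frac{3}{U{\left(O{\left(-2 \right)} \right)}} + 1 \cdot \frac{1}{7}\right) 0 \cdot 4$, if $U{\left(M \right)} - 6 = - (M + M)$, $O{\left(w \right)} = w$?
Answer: $0$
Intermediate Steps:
$U{\left(M \right)} = 6 - 2 M$ ($U{\left(M \right)} = 6 - \left(M + M\right) = 6 - 2 M$)
$\left(- \frac{3}{U{\left(O{\left(-2 \right)} \right)}} + 1 \cdot \frac{1}{7}\right) 0 \cdot 4 = \left(- \frac{3}{6 - -4} + 1 \cdot \frac{1}{7}\right) 0 \cdot 4 = \left(- \frac{3}{6 + 4} + 1 \cdot \frac{1}{7}\right) 0 \cdot 4 = \left(- \frac{3}{10} + \frac{1}{7}\right) 0 \cdot 4 = \left(- \frac{11}{70}\right) 0 \cdot 4 = 0 \cdot 4 = 0$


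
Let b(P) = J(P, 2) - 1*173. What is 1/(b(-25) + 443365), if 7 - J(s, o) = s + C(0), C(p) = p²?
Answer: 1/443224 ≈ 2.2562e-6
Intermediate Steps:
J(s, o) = 7 - s (J(s, o) = 7 - (s + 0²) = 7 - (s + 0) = 7 - s)
b(P) = -166 - P (b(P) = (7 - P) - 1*173 = (7 - P) - 173 = -166 - P)
1/(b(-25) + 443365) = 1/((-166 - 1*(-25)) + 443365) = 1/((-166 + 25) + 443365) = 1/(-141 + 443365) = 1/443224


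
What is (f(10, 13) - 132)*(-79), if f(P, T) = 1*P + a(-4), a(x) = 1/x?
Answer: 38631/4 ≈ 9657.8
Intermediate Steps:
a(x) = 1/x
f(P, T) = -1/4 + P (f(P, T) = 1*P + 1/(-4) = P - 1/4 = -1/4 + P)
(f(10, 13) - 132)*(-79) = ((-1/4 + 10) - 132)*(-79) = (39/4 - 132)*(-79) = -489/4*(-79) = 38631/4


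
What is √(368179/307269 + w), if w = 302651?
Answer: √3174964087132018/102423 ≈ 550.14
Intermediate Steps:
√(368179/307269 + w) = √(368179/307269 + 302651) = √(92995638298/307269) = √3174964087132018/102423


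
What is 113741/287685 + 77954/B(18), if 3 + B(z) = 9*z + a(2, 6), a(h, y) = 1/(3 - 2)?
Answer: 448887901/920592 ≈ 487.61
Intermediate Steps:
a(h, y) = 1 (a(h, y) = 1/1 = 1)
B(z) = -2 + 9*z (B(z) = -3 + (9*z + 1) = -3 + (1 + 9*z) = -2 + 9*z)
113741/287685 + 77954/B(18) = 113741/287685 + 77954/(-2 + 9*18) = 113741*(1/287685) + 77954/(-2 + 162) = 113741/287685 + 77954/160 = 113741/287685 + 77954*(1/160) = 113741/287685 + 38977/80 = 448887901/920592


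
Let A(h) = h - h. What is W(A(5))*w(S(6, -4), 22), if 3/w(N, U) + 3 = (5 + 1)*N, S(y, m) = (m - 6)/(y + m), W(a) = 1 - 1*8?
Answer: 7/11 ≈ 0.63636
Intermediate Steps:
A(h) = 0
W(a) = -7 (W(a) = 1 - 8 = -7)
S(y, m) = (-6 + m)/(m + y)
w(N, U) = 3/(-3 + 6*N) (w(N, U) = 3/(-3 + (5 + 1)*N) = 3/(-3 + 6*N))
W(A(5))*w(S(6, -4), 22) = -7/(-1 + 2*((-6 - 4)/(-4 + 6))) = -7/(-1 + 2*(-10/2)) = -7/(-1 + 2*((½)*(-10))) = -7/(-1 + 2*(-5)) = -7/(-1 - 10) = -7/(-11) = -7*(-1/11) = 7/11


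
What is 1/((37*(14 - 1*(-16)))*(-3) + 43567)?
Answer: 1/40237 ≈ 2.4853e-5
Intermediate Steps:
1/((37*(14 - 1*(-16)))*(-3) + 43567) = 1/((37*(14 + 16))*(-3) + 43567) = 1/((37*30)*(-3) + 43567) = 1/(1110*(-3) + 43567) = 1/(-3330 + 43567) = 1/40237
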